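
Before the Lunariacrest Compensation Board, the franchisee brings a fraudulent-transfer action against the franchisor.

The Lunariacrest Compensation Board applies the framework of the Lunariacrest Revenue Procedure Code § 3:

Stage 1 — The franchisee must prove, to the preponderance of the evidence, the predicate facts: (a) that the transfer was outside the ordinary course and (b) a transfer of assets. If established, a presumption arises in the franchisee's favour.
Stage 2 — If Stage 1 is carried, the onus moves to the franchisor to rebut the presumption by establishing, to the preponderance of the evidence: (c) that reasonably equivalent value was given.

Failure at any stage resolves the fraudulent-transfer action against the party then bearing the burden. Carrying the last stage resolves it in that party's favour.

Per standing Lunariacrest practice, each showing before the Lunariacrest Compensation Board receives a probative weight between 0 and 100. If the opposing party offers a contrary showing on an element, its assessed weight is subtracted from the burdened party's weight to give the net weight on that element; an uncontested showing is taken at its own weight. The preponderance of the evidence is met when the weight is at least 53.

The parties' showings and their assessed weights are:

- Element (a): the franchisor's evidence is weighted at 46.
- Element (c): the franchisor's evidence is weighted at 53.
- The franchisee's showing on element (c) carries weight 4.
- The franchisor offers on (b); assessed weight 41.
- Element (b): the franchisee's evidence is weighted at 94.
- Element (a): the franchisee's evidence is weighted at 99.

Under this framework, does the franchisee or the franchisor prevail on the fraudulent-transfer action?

franchisee

Stage 1 — burden on franchisee; standard: the preponderance of the evidence (weight is at least 53).
    (a): 99 − 46 = 53 ≥ 53 [met]
    (b): 94 − 41 = 53 ≥ 53 [met]
  Stage 1 carried; the burden shifts to the franchisor.
Stage 2 — burden on franchisor; standard: the preponderance of the evidence (weight is at least 53).
    (c): 53 − 4 = 49 < 53 [not met]
  Not every element is met, so the franchisor fails to carry Stage 2.
The analysis ends at Stage 2; the franchisee prevails.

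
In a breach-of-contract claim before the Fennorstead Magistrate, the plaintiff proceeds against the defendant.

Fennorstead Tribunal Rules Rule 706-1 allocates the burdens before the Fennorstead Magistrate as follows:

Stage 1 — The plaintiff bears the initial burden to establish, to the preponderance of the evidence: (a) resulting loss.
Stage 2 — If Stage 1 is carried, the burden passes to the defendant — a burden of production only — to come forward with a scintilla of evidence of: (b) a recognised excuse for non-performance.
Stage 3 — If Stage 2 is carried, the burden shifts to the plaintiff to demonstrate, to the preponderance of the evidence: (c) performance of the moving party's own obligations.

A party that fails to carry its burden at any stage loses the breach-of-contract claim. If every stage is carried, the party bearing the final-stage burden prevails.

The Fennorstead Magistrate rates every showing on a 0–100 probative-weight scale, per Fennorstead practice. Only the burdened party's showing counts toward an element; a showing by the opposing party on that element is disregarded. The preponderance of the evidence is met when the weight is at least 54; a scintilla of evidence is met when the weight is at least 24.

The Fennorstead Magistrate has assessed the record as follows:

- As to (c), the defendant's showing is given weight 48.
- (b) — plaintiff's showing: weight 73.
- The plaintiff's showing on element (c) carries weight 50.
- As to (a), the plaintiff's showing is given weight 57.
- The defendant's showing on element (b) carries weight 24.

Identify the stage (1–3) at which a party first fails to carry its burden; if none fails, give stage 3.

Stage 1 (plaintiff, the preponderance of the evidence, weight is at least 54): (a) 57 ≥ 54 — meets.
  Stage 1 is satisfied; the onus moves to the defendant.
Stage 2 (defendant, a scintilla of evidence, weight is at least 24): (b) 24 (plaintiff's 73 disregarded) ≥ 24 — meets.
  The defendant carries Stage 2; the plaintiff now bears the burden.
Stage 3 (plaintiff, the preponderance of the evidence, weight is at least 54): (c) 50 (defendant's 48 disregarded) < 54 — fails.
  Not every element is met, so the plaintiff fails to carry Stage 3.
So the defendant prevails.

stage 3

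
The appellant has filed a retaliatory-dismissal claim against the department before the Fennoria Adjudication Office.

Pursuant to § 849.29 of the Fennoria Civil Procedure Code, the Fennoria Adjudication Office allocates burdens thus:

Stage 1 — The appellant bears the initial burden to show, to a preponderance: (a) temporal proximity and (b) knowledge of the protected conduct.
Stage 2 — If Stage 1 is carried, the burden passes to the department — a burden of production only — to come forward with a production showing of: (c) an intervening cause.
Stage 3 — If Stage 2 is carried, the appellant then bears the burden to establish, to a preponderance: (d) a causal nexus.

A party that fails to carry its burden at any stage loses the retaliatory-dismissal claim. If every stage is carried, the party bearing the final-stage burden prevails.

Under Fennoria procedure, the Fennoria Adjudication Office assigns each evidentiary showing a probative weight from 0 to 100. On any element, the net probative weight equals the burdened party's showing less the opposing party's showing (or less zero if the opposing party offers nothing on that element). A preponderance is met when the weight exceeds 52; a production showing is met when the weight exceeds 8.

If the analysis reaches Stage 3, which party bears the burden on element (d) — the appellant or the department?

appellant

Stage 3's rule assigns the burden to the appellant (to a preponderance).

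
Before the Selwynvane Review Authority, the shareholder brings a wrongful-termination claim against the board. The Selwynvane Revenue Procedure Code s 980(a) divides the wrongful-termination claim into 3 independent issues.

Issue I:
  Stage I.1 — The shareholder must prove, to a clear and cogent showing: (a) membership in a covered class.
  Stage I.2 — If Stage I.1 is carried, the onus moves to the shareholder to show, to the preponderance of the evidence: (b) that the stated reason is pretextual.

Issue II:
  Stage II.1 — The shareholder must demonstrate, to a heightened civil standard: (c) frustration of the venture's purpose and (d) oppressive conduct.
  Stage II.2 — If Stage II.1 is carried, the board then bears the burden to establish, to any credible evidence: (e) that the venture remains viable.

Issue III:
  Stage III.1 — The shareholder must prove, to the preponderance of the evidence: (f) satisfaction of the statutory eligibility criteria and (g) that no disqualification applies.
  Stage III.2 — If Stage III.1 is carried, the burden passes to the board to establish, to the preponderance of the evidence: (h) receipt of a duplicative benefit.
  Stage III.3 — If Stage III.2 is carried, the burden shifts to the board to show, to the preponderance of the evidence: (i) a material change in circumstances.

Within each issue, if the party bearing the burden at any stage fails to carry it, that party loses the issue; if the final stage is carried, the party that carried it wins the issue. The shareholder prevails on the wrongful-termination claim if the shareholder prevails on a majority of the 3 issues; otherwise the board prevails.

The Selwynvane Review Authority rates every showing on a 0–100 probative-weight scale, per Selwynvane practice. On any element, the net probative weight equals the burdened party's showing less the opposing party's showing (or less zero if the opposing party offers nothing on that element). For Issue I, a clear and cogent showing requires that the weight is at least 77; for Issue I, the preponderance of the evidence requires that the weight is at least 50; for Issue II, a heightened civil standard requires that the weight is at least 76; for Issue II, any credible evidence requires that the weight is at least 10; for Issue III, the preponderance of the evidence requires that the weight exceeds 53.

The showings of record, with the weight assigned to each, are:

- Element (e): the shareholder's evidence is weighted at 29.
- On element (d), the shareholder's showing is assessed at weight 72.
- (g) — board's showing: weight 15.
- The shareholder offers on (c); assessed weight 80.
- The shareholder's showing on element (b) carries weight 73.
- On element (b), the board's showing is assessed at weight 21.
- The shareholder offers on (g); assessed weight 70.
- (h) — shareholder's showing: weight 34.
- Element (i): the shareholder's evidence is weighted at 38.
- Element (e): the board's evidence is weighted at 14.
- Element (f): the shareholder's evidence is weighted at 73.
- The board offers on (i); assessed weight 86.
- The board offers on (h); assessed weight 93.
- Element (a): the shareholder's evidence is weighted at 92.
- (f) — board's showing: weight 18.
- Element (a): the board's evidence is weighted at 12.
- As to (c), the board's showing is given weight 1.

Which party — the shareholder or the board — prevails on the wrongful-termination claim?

shareholder

— Issue I —
Stage I.1 (shareholder, a clear and cogent showing, weight is at least 77): (a) net 92−12=80 ≥ 77 — meets.
  Stage I.1 is satisfied; the shareholder continues to bear the burden.
Stage I.2 (shareholder, the preponderance of the evidence, weight is at least 50): (b) net 73−21=52 ≥ 50 — meets.
  The shareholder carries the last stage.
Every stage carried; the shareholder prevails on this issue.
— Issue II —
Stage II.1 — burden on shareholder; standard: a heightened civil standard (weight is at least 76).
    (c): 80 − 1 = 79 ≥ 76 [met]
    (d): 72 < 76 [not met]
  Stage II.1 not carried; the shareholder fails its burden.
The analysis ends at Stage II.1; the board prevails on this issue.
— Issue III —
Stage III.1 — burden on shareholder; standard: the preponderance of the evidence (weight exceeds 53).
    (f): 73 − 18 = 55 > 53 [met]
    (g): 70 − 15 = 55 > 53 [met]
  The shareholder carries Stage III.1; the board now bears the burden.
Stage III.2 — burden on board; standard: the preponderance of the evidence (weight exceeds 53).
    (h): 93 − 34 = 59 > 53 [met]
  All elements met. The board retains the burden for Stage III.3.
Stage III.3 — burden on board; standard: the preponderance of the evidence (weight exceeds 53).
    (i): 86 − 38 = 48 ≤ 53 [not met]
  Stage III.3 not carried; the board fails its burden.
The shareholder prevails on this issue.
Per-issue: Issue I → shareholder; Issue II → board; Issue III → shareholder. The shareholder must prevail on a majority of issues; overall, the shareholder prevails.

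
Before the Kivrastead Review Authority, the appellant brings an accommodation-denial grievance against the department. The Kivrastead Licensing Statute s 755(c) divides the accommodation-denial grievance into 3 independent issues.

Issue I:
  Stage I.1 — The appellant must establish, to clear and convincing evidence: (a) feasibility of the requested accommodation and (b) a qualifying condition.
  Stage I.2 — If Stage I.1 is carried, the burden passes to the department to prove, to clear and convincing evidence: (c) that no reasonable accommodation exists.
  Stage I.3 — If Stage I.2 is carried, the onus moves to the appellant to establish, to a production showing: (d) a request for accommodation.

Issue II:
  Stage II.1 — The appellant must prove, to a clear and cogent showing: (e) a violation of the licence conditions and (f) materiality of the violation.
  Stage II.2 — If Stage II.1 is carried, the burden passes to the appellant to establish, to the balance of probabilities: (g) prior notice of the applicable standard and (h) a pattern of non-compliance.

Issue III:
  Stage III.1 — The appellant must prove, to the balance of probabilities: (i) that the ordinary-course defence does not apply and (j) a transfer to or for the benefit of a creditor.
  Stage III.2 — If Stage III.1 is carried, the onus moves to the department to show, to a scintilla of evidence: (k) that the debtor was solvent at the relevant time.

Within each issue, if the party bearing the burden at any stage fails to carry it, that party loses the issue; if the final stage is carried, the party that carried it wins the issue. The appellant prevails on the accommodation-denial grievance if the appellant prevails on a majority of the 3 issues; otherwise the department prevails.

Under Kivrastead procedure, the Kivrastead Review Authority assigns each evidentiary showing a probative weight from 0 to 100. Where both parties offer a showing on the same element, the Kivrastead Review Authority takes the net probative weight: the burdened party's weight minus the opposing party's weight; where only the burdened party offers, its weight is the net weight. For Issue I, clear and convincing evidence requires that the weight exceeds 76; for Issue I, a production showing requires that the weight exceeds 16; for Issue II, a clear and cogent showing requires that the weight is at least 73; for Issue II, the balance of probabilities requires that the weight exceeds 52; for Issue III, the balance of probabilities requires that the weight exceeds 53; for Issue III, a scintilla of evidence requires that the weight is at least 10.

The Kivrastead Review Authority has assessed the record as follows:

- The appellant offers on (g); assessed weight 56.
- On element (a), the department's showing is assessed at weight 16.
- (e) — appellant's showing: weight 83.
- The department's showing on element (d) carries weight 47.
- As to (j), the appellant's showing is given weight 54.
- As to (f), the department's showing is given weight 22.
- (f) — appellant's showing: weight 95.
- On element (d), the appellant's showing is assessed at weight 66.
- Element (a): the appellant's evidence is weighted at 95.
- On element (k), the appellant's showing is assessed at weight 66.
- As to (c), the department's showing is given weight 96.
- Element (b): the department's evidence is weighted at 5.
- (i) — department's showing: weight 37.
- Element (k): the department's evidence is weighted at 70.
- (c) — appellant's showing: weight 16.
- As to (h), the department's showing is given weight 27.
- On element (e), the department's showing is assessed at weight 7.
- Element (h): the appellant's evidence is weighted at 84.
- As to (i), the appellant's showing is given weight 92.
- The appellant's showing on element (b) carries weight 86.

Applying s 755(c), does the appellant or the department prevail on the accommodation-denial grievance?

— Issue I —
Stage I.1 (appellant, clear and convincing evidence, weight exceeds 76): (a) net 95−16=79 > 76 — meets; (b) net 86−5=81 > 76 — meets.
  Stage I.1 carried; the burden shifts to the department.
Stage I.2 (department, clear and convincing evidence, weight exceeds 76): (c) net 96−16=80 > 76 — meets.
  Stage I.2 is satisfied; the onus moves to the appellant.
Stage I.3 (appellant, a production showing, weight exceeds 16): (d) net 66−47=19 > 16 — meets.
  Stage I.3 carried; the final stage is satisfied.
With every stage satisfied, the appellant prevails on this issue.
— Issue II —
At Stage II.1 the appellant must meet a clear and cogent showing (weight is at least 73): on (e) the weight is 83 less the opposing 7 gives net 76, which does reach 73, so (e) meets the standard; on (f) the weight is 95 less the opposing 22 gives net 73, which does reach 73, so (f) meets the standard.
  All elements met. The appellant retains the burden for Stage II.2.
At Stage II.2 the appellant must meet the balance of probabilities (weight exceeds 52): on (g) the weight is 56, > 52, so (g) meets the standard; on (h) the weight is 84 less the opposing 27 gives net 57, which does exceed 52, so (h) meets the standard.
  The appellant carries the last stage.
All stages carried — the appellant prevails on this issue.
— Issue III —
At Stage III.1 the appellant must meet the balance of probabilities (weight exceeds 53): on (i) the weight is 92 less the opposing 37 gives net 55, > 53, so (i) meets the standard; on (j) the weight is 54, > 53, so (j) meets the standard.
  The appellant carries Stage III.1; the department now bears the burden.
At Stage III.2 the department must meet a scintilla of evidence (weight is at least 10): on (k) the weight is 70 less the opposing 66 gives net 4, which does not reach 10, so (k) does not meet the standard.
  Not every element is met, so the department fails to carry Stage III.2.
So the appellant prevails on this issue.
Per-issue: Issue I → appellant; Issue II → appellant; Issue III → appellant. The appellant must prevail on a majority of issues; overall, the appellant prevails.

appellant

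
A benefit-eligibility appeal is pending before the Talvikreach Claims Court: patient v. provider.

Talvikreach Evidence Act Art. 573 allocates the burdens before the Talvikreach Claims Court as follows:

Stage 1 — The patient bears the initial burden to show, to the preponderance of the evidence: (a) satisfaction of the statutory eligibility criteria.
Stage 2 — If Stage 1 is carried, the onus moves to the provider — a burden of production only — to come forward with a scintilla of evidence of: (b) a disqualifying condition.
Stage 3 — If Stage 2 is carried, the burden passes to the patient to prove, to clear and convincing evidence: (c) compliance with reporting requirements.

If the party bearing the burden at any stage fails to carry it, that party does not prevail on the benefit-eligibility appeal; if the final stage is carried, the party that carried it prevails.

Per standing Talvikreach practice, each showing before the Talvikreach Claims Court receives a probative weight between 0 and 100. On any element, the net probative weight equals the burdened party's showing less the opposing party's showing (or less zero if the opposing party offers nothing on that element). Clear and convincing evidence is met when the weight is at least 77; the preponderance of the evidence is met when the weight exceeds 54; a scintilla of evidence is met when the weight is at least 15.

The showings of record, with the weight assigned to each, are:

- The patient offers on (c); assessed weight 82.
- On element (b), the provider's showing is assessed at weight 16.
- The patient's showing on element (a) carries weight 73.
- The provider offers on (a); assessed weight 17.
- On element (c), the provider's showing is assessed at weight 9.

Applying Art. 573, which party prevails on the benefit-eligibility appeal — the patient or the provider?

provider

Stage 1 (patient, the preponderance of the evidence, weight exceeds 54): (a) net 73−17=56 > 54 — meets.
  Stage 1 carried; the burden shifts to the provider.
Stage 2 (provider, a scintilla of evidence, weight is at least 15): (b) 16 ≥ 15 — meets.
  The provider carries Stage 2; the patient now bears the burden.
Stage 3 (patient, clear and convincing evidence, weight is at least 77): (c) net 82−9=73 < 77 — fails.
  Not every element is met, so the patient fails to carry Stage 3.
The analysis ends at Stage 3; the provider prevails.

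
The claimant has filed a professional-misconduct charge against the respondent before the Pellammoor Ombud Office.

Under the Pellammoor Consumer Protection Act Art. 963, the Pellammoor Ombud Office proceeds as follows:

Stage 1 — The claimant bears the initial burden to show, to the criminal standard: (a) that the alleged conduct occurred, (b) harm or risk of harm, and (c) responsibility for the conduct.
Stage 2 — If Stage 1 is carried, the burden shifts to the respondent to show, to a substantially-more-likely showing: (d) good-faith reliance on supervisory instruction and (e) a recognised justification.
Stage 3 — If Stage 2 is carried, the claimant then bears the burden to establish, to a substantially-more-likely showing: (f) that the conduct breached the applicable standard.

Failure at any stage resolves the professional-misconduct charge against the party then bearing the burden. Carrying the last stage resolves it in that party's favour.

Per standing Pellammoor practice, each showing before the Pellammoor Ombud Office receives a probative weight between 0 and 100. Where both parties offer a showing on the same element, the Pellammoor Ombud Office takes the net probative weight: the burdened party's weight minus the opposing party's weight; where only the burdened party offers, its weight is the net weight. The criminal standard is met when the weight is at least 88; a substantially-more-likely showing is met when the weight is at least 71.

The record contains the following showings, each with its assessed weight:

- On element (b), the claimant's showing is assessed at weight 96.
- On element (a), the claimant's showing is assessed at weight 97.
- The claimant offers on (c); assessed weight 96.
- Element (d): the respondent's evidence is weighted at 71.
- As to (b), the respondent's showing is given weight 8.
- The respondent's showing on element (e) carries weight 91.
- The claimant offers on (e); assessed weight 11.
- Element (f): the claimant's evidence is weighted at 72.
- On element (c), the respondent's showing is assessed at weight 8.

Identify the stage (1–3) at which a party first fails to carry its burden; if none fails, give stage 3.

stage 3

Stage 1 — burden on claimant; standard: the criminal standard (weight is at least 88).
    (a): 97 ≥ 88 [met]
    (b): 96 − 8 = 88 ≥ 88 [met]
    (c): 96 − 8 = 88 ≥ 88 [met]
  Stage 1 carried; the burden shifts to the respondent.
Stage 2 — burden on respondent; standard: a substantially-more-likely showing (weight is at least 71).
    (d): 71 ≥ 71 [met]
    (e): 91 − 11 = 80 ≥ 71 [met]
  All elements met. The burden passes to the claimant.
Stage 3 — burden on claimant; standard: a substantially-more-likely showing (weight is at least 71).
    (f): 72 ≥ 71 [met]
  The claimant carries the last stage.
With every stage satisfied, the claimant prevails.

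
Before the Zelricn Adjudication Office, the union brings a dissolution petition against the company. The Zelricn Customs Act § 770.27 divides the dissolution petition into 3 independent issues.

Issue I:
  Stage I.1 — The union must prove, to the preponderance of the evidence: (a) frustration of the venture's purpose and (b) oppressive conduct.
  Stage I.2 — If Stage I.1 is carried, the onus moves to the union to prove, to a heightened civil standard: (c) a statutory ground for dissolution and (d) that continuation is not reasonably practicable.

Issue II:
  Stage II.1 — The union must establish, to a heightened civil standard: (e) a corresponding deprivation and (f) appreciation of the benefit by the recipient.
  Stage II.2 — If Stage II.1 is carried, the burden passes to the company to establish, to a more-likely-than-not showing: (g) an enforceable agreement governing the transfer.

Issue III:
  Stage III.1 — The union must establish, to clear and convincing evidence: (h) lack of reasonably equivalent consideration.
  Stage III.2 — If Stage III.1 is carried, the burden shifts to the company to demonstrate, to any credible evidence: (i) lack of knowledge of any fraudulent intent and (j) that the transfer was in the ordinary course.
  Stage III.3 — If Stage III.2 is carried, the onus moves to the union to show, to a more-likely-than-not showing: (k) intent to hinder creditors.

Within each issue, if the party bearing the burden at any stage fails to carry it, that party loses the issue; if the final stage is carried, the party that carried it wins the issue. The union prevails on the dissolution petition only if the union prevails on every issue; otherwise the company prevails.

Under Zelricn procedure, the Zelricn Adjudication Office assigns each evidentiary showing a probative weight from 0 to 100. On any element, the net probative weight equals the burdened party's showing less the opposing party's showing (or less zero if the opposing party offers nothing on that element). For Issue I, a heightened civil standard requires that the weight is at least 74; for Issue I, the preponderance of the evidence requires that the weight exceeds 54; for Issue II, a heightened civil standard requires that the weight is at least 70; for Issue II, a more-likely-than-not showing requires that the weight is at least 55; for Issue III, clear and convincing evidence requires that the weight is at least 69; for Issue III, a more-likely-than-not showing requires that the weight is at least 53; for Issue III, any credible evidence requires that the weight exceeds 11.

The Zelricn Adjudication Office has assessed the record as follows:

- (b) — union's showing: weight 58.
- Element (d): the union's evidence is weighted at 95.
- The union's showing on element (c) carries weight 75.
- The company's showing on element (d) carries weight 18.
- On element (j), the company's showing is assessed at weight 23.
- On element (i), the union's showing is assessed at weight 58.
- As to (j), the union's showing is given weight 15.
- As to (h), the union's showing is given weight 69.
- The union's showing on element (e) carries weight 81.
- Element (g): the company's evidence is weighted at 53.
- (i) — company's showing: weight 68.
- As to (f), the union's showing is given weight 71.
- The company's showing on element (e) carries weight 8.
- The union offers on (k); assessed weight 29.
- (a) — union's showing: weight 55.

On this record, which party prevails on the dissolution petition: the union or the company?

— Issue I —
Stage I.1 — burden on union; standard: the preponderance of the evidence (weight exceeds 54).
    (a): 55 > 54 [met]
    (b): 58 > 54 [met]
  Stage I.1 is satisfied; the union continues to bear the burden.
Stage I.2 — burden on union; standard: a heightened civil standard (weight is at least 74).
    (c): 75 ≥ 74 [met]
    (d): 95 − 18 = 77 ≥ 74 [met]
  Stage I.2 carried; the final stage is satisfied.
With every stage satisfied, the union prevails on this issue.
— Issue II —
Stage II.1 — burden on union; standard: a heightened civil standard (weight is at least 70).
    (e): 81 − 8 = 73 ≥ 70 [met]
    (f): 71 ≥ 70 [met]
  Stage II.1 carried; the burden shifts to the company.
Stage II.2 — burden on company; standard: a more-likely-than-not showing (weight is at least 55).
    (g): 53 < 55 [not met]
  Stage II.2 not carried; the company fails its burden.
So the union prevails on this issue.
— Issue III —
Stage III.1 — burden on union; standard: clear and convincing evidence (weight is at least 69).
    (h): 69 ≥ 69 [met]
  Stage III.1 is satisfied; the onus moves to the company.
Stage III.2 — burden on company; standard: any credible evidence (weight exceeds 11).
    (i): 68 − 58 = 10 ≤ 11 [not met]
    (j): 23 − 15 = 8 ≤ 11 [not met]
  Stage III.2 not carried; the company fails its burden.
The union prevails on this issue.
Per-issue: Issue I → union; Issue II → union; Issue III → union. The union must prevail on every issue; overall, the union prevails.

union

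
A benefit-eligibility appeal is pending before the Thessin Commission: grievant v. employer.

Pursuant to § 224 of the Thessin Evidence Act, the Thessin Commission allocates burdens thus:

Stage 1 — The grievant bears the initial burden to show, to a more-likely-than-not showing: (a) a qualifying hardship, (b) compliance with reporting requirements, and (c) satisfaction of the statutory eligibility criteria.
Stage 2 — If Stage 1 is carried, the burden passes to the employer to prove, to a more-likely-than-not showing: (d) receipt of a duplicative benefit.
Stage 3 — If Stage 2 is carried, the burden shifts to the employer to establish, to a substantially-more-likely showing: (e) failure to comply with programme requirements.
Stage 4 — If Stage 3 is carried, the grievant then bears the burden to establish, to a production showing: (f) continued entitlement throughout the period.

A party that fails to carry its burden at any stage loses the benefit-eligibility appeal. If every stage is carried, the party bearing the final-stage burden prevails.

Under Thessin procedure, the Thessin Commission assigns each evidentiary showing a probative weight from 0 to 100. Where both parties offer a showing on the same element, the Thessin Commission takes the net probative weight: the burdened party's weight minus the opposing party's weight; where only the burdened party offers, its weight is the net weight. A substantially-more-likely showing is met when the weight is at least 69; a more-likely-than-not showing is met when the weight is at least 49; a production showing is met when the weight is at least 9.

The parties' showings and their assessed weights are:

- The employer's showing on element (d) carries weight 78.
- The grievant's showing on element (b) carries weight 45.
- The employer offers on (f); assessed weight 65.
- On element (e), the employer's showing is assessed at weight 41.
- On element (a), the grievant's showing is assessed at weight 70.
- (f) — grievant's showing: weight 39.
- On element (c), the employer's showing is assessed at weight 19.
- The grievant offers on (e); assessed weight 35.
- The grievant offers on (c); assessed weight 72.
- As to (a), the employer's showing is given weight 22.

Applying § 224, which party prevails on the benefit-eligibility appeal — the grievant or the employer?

employer

At Stage 1 the grievant must meet a more-likely-than-not showing (weight is at least 49): on (a) the weight is 70 less the opposing 22 gives net 48, which does not reach 49, so (a) does not meet the standard; on (b) the weight is 45, < 49, so (b) does not meet the standard; on (c) the weight is 72 less the opposing 19 gives net 53, ≥ 49, so (c) meets the standard.
  The grievant does not carry Stage 1.
So the employer prevails.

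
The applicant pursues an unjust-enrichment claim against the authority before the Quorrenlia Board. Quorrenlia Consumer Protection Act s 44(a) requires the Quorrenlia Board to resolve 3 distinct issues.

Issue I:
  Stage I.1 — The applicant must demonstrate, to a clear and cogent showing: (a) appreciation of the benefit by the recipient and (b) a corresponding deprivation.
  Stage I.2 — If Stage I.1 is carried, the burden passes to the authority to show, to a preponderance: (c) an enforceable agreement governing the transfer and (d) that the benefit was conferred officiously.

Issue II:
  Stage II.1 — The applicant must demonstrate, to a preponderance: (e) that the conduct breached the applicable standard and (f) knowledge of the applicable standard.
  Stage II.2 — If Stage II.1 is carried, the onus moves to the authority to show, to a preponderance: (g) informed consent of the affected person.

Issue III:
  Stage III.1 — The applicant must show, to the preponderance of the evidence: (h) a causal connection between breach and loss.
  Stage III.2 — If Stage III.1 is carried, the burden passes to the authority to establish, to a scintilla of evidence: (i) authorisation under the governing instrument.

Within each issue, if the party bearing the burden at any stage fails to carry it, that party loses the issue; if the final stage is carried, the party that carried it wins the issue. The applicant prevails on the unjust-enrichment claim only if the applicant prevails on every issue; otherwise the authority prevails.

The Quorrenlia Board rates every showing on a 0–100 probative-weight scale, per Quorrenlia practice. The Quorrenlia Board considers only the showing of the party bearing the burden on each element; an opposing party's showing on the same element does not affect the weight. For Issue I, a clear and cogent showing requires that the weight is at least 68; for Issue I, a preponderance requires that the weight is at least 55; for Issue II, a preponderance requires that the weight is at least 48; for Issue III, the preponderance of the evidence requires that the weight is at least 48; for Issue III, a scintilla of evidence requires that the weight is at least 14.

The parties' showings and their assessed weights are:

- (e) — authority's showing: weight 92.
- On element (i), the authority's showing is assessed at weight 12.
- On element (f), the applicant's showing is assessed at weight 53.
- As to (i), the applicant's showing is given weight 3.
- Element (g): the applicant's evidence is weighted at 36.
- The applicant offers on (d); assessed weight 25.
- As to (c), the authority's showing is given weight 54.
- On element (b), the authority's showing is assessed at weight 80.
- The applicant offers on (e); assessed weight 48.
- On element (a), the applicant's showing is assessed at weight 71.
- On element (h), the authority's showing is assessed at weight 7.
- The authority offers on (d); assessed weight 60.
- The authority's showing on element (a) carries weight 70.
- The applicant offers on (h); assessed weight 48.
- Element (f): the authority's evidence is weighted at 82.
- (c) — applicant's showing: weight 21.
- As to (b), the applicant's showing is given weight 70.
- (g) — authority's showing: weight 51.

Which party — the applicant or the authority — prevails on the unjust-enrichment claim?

— Issue I —
Stage I.1 — burden on applicant; standard: a clear and cogent showing (weight is at least 68).
    (a): 71 (authority's 70 disregarded) ≥ 68 [met]
    (b): 70 (authority's 80 disregarded) ≥ 68 [met]
  Stage I.1 carried; the burden shifts to the authority.
Stage I.2 — burden on authority; standard: a preponderance (weight is at least 55).
    (c): 54 (applicant's 21 disregarded) < 55 [not met]
    (d): 60 (applicant's 25 disregarded) ≥ 55 [met]
  Not every element is met, so the authority fails to carry Stage I.2.
So the applicant prevails on this issue.
— Issue II —
Stage II.1 — burden on applicant; standard: a preponderance (weight is at least 48).
    (e): 48 (authority's 92 disregarded) ≥ 48 [met]
    (f): 53 (authority's 82 disregarded) ≥ 48 [met]
  Stage II.1 is satisfied; the onus moves to the authority.
Stage II.2 — burden on authority; standard: a preponderance (weight is at least 48).
    (g): 51 (applicant's 36 disregarded) ≥ 48 [met]
  Stage II.2 carried; the final stage is satisfied.
Every stage carried; the authority prevails on this issue.
— Issue III —
Stage III.1 (applicant, the preponderance of the evidence, weight is at least 48): (h) 48 (authority's 7 disregarded) ≥ 48 — meets.
  Stage III.1 carried; the burden shifts to the authority.
Stage III.2 (authority, a scintilla of evidence, weight is at least 14): (i) 12 (applicant's 3 disregarded) < 14 — fails.
  Not every element is met, so the authority fails to carry Stage III.2.
So the applicant prevails on this issue.
Per-issue: Issue I → applicant; Issue II → authority; Issue III → applicant. The applicant must prevail on every issue; overall, the authority prevails.

authority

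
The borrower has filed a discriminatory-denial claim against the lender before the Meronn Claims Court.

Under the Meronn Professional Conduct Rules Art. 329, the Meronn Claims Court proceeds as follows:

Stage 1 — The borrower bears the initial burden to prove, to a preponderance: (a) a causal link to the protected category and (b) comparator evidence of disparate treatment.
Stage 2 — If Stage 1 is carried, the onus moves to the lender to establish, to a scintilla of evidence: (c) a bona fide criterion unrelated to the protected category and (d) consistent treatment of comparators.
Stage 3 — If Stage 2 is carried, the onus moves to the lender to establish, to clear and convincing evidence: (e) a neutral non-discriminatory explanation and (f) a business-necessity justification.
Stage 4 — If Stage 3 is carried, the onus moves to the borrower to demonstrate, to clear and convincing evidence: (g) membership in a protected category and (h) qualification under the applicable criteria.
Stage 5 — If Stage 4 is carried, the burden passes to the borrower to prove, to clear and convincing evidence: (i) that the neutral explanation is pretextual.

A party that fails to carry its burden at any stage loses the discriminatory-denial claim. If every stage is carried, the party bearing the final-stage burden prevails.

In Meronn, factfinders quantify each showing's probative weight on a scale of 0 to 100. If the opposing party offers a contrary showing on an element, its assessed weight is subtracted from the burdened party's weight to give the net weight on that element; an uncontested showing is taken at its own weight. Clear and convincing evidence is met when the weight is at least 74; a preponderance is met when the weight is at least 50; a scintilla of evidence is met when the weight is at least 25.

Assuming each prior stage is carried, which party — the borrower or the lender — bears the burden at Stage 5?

borrower

Stage 5's rule assigns the burden to the borrower (to clear and convincing evidence).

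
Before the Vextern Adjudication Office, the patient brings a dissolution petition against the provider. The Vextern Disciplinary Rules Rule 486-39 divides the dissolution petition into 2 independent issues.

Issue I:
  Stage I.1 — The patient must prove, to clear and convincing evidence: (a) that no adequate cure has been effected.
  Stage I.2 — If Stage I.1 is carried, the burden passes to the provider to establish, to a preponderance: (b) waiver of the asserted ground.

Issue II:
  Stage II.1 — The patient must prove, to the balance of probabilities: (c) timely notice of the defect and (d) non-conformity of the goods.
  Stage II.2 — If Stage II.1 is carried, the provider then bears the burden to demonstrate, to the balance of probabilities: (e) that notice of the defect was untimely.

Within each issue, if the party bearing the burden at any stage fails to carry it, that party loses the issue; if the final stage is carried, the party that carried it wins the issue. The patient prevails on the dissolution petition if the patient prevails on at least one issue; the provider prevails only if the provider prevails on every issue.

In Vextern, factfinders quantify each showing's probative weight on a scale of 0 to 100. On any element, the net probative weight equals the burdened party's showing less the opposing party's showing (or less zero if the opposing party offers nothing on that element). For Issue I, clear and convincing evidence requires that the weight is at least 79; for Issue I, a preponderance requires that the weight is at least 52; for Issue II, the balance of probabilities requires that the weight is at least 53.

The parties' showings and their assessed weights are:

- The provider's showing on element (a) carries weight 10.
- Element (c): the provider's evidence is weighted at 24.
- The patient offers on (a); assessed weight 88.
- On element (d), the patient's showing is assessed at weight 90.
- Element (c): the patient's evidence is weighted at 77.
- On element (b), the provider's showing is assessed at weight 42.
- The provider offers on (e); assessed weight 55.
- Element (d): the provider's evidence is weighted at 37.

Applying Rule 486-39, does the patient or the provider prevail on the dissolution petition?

provider

— Issue I —
Stage I.1 — burden on patient; standard: clear and convincing evidence (weight is at least 79).
    (a): 88 − 10 = 78 < 79 [not met]
  Not every element is met, so the patient fails to carry Stage I.1.
The analysis ends at Stage I.1; the provider prevails on this issue.
— Issue II —
Stage II.1 — burden on patient; standard: the balance of probabilities (weight is at least 53).
    (c): 77 − 24 = 53 ≥ 53 [met]
    (d): 90 − 37 = 53 ≥ 53 [met]
  Stage II.1 carried; the burden shifts to the provider.
Stage II.2 — burden on provider; standard: the balance of probabilities (weight is at least 53).
    (e): 55 ≥ 53 [met]
  All elements met at the final stage.
Every stage carried; the provider prevails on this issue.
Per-issue: Issue I → provider; Issue II → provider. The patient must prevail on at least one issue; overall, the provider prevails.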